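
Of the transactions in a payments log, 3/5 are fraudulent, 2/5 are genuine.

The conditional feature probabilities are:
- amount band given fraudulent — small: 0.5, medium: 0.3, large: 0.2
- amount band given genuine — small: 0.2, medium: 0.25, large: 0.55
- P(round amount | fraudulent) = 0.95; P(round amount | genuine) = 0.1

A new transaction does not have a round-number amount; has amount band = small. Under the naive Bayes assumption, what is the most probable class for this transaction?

genuine

fraudulent: 0.6 × 0.5 × (1−0.95) = 0.015
genuine: 0.4 × 0.2 × (1−0.1) = 0.072
Highest score → genuine.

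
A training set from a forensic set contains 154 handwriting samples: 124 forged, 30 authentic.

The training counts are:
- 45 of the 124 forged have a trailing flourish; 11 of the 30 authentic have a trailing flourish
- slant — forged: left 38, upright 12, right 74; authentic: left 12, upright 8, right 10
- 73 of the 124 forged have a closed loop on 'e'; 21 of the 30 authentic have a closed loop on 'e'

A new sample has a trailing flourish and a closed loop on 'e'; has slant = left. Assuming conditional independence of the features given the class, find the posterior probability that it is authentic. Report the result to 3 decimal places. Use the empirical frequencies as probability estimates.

forged: (124/154) × (45/124) × (38/124) × (73/124) ≈ 0.0527175
authentic: (30/154) × (11/30) × (12/30) × (21/30) = 0.02
P(authentic | x) = 0.02 / 0.0727175 ≈ 0.275

0.275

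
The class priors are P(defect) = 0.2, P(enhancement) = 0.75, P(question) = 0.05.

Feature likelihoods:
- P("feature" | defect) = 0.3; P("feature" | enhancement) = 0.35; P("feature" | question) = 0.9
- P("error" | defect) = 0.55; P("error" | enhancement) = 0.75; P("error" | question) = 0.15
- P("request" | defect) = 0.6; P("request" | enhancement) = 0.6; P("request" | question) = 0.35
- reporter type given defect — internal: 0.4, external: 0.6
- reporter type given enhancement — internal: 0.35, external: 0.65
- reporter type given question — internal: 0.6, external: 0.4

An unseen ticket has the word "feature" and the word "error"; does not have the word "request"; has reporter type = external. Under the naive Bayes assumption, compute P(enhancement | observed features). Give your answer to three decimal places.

0.841

defect: 0.2 × 0.3 × 0.55 × (1−0.6) × 0.6 = 0.00792
enhancement: 0.75 × 0.35 × 0.75 × (1−0.6) × 0.65 = 0.0511875
question: 0.05 × 0.9 × 0.15 × (1−0.35) × 0.4 = 0.001755
P(enhancement | x) = 0.0511875 / 0.0608625 ≈ 0.841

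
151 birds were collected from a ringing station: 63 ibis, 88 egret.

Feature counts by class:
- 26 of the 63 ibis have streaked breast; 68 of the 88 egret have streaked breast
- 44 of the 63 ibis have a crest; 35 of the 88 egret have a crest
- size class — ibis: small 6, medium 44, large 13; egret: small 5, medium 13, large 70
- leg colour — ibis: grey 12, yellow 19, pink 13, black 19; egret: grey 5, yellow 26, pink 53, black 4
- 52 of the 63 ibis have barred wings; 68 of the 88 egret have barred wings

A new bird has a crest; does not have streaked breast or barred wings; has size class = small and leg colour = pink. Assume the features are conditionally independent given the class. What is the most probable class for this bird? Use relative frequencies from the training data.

ibis: (63/151) × (37/63) × (44/63) × (6/63) × (13/63) × (11/63) ≈ 0.000587222
egret: (88/151) × (20/88) × (35/88) × (5/88) × (53/88) × (20/88) ≈ 0.0004097
Highest score → ibis.

ibis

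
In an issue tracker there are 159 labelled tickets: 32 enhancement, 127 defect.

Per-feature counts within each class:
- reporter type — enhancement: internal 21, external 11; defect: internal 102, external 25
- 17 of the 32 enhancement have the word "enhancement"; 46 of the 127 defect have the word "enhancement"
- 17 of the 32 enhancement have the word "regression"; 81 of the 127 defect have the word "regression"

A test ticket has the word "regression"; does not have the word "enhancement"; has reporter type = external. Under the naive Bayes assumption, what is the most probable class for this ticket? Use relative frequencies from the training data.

enhancement: (32/159) × (11/32) × (15/32) × (17/32) ≈ 0.017228
defect: (127/159) × (25/127) × (81/127) × (81/127) ≈ 0.0639596
Highest score → defect.

defect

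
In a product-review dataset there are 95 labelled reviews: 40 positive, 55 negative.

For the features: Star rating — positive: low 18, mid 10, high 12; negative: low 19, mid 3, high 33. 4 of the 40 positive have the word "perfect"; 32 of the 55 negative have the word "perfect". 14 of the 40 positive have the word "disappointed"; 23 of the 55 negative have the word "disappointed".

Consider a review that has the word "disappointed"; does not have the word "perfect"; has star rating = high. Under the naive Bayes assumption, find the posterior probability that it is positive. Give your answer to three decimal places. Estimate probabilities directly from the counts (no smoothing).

0.396

positive: (40/95) × (12/40) × (36/40) × (14/40) ≈ 0.0397895
negative: (55/95) × (33/55) × (23/55) × (23/55) ≈ 0.0607464
P(positive | x) = 0.0397895 / 0.1005359 ≈ 0.396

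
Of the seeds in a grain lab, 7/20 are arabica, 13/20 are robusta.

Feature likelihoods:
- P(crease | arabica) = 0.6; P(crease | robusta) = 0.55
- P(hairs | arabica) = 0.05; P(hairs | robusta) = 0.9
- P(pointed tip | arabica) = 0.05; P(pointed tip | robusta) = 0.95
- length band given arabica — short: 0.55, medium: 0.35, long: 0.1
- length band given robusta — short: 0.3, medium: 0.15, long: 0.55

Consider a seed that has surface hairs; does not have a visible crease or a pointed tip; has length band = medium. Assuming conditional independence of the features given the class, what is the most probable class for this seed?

arabica: 0.35 × (1−0.6) × 0.05 × (1−0.05) × 0.35 = 0.0023275
robusta: 0.65 × (1−0.55) × 0.9 × (1−0.95) × 0.15 = 0.001974375
Highest score → arabica.

arabica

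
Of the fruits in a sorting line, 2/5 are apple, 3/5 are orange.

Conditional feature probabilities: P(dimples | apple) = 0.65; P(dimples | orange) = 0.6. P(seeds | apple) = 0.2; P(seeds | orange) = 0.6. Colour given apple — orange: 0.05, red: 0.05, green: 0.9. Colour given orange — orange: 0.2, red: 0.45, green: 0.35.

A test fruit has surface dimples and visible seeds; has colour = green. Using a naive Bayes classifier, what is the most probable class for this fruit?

orange

apple: 0.4 × 0.65 × 0.2 × 0.9 = 0.0468
orange: 0.6 × 0.6 × 0.6 × 0.35 = 0.0756
Highest score → orange.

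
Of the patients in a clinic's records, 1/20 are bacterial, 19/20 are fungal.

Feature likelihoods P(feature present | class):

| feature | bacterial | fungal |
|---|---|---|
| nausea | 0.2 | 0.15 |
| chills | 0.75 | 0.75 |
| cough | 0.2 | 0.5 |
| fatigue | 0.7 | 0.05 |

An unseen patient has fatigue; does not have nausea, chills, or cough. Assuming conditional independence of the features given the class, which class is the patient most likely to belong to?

bacterial

bacterial: 0.05 × (1−0.2) × (1−0.75) × (1−0.2) × 0.7 = 0.0056
fungal: 0.95 × (1−0.15) × (1−0.75) × (1−0.5) × 0.05 = 0.005046875
Highest score → bacterial.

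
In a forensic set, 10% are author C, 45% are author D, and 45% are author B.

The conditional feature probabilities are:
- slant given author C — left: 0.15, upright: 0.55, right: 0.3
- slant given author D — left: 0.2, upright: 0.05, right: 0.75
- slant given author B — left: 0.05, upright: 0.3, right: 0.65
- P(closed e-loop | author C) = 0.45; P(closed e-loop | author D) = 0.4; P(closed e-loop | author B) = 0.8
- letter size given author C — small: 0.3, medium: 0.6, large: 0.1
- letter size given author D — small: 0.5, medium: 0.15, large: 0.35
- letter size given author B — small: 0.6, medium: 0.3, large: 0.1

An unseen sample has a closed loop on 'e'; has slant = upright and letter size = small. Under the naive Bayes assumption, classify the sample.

author B

author C: 0.1 × 0.55 × 0.45 × 0.3 = 0.007425
author D: 0.45 × 0.05 × 0.4 × 0.5 = 0.0045
author B: 0.45 × 0.3 × 0.8 × 0.6 = 0.0648
Highest score → author B.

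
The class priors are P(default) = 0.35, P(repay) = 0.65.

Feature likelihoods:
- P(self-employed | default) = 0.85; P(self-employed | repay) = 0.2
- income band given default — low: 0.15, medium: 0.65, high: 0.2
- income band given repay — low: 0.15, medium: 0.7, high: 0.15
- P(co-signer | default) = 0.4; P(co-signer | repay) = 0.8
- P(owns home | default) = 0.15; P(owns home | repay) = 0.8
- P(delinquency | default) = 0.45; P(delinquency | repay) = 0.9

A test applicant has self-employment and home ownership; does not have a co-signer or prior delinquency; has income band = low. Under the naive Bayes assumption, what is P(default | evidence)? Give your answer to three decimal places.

0.876

default: 0.35 × 0.85 × 0.15 × (1−0.4) × 0.15 × (1−0.45) = 0.0022089375
repay: 0.65 × 0.2 × 0.15 × (1−0.8) × 0.8 × (1−0.9) = 0.000312
P(default | x) = 0.0022089375 / 0.0025209375 ≈ 0.876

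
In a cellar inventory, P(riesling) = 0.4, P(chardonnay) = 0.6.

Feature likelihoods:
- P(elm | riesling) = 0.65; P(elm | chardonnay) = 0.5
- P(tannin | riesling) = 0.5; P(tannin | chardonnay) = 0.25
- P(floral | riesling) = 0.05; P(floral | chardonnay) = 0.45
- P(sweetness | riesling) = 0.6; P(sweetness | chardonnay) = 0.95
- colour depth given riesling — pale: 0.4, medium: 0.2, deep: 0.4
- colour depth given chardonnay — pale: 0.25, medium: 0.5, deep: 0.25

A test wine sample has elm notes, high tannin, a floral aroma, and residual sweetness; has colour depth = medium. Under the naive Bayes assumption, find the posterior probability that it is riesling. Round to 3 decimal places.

0.046

riesling: 0.4 × 0.65 × 0.5 × 0.05 × 0.6 × 0.2 = 0.00078
chardonnay: 0.6 × 0.5 × 0.25 × 0.45 × 0.95 × 0.5 = 0.01603125
P(riesling | x) = 0.00078 / 0.01681125 ≈ 0.046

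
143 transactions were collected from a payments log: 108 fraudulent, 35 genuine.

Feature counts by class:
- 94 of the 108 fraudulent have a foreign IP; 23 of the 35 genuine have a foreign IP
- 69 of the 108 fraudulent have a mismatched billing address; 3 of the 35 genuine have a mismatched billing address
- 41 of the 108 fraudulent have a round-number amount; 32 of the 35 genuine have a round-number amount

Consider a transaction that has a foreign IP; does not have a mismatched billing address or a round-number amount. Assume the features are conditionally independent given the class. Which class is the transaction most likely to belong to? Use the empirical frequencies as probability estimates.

fraudulent

fraudulent: (108/143) × (94/108) × (39/108) × (67/108) ≈ 0.14726
genuine: (35/143) × (23/35) × (32/35) × (3/35) ≈ 0.0126045
Highest score → fraudulent.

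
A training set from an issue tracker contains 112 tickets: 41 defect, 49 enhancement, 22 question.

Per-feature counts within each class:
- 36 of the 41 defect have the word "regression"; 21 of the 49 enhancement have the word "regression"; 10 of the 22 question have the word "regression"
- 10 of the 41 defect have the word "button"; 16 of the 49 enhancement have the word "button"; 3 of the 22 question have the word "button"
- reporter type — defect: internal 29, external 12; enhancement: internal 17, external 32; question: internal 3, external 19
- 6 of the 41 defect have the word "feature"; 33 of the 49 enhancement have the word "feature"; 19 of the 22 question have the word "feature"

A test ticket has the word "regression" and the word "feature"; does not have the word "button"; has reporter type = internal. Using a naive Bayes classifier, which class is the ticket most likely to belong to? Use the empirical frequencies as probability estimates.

defect: (41/112) × (36/41) × (31/41) × (29/41) × (6/41) ≈ 0.0251561
enhancement: (49/112) × (21/49) × (33/49) × (17/49) × (33/49) ≈ 0.0295046
question: (22/112) × (10/22) × (19/22) × (3/22) × (19/22) ≈ 0.00908118
Highest score → enhancement.

enhancement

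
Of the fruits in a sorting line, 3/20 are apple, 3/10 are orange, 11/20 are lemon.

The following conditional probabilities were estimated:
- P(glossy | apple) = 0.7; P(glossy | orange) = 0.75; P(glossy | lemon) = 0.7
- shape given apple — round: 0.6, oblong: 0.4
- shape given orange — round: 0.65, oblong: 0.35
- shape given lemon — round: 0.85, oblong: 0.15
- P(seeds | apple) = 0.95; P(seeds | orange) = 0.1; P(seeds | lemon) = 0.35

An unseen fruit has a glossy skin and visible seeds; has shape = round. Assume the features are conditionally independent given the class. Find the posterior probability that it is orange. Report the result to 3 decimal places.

apple: 0.15 × 0.7 × 0.6 × 0.95 = 0.05985
orange: 0.3 × 0.75 × 0.65 × 0.1 = 0.014625
lemon: 0.55 × 0.7 × 0.85 × 0.35 = 0.1145375
P(orange | x) = 0.014625 / 0.1890125 ≈ 0.077

0.077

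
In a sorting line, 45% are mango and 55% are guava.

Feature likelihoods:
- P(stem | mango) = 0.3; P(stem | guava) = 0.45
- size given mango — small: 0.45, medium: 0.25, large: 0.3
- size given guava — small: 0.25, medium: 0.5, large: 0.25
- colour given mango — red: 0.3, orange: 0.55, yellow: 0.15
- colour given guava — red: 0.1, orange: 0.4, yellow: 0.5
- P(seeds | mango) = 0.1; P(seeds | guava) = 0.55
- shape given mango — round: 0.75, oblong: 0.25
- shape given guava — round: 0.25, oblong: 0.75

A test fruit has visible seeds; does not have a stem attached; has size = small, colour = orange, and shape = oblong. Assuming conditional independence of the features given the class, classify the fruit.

guava

mango: 0.45 × (1−0.3) × 0.45 × 0.55 × 0.1 × 0.25 = 0.0019490625
guava: 0.55 × (1−0.45) × 0.25 × 0.4 × 0.55 × 0.75 = 0.012478125
Highest score → guava.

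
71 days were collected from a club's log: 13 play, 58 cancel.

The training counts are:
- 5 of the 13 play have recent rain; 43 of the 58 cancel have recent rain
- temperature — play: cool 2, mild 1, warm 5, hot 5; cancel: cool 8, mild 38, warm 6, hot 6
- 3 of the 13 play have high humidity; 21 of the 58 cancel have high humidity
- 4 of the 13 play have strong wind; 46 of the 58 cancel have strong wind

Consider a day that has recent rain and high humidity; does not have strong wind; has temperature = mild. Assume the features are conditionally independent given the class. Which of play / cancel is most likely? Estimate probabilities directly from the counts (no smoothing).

play: (13/71) × (5/13) × (1/13) × (3/13) × (9/13) ≈ 0.000865457
cancel: (58/71) × (43/58) × (38/58) × (21/58) × (12/58) ≈ 0.0297242
Highest score → cancel.

cancel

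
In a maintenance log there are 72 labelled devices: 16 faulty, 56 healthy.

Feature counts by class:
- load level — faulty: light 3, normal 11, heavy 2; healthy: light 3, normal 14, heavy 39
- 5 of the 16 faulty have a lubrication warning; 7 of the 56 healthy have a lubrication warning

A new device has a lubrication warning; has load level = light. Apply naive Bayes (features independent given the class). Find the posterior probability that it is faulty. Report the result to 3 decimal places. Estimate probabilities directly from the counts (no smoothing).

faulty: (16/72) × (3/16) × (5/16) ≈ 0.0130208
healthy: (56/72) × (3/56) × (7/56) ≈ 0.00520833
P(faulty | x) = 0.0130208 / 0.01822913 ≈ 0.714

0.714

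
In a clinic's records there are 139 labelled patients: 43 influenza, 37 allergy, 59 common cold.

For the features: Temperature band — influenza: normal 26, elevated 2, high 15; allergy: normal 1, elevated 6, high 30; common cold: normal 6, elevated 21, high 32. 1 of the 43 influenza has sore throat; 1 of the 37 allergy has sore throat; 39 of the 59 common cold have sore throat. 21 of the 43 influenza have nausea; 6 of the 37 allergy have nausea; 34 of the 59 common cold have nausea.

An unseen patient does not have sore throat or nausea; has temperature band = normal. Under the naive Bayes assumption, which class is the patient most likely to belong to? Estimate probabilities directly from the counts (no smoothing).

influenza: (43/139) × (26/43) × (42/43) × (22/43) ≈ 0.0934746
allergy: (37/139) × (1/37) × (36/37) × (31/37) ≈ 0.0058647
common cold: (59/139) × (6/59) × (20/59) × (25/59) ≈ 0.00620015
Highest score → influenza.

influenza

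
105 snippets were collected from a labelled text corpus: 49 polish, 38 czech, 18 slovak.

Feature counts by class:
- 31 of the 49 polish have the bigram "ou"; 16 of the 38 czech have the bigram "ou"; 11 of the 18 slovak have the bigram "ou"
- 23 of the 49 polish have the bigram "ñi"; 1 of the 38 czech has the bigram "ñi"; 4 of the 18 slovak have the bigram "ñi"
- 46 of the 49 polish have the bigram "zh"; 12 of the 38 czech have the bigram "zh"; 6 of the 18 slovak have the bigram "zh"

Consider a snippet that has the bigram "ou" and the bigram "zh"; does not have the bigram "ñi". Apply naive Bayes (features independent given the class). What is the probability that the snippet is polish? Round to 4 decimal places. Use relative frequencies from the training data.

polish: (49/105) × (31/49) × (26/49) × (46/49) ≈ 0.147066
czech: (38/105) × (16/38) × (37/38) × (12/38) ≈ 0.046854
slovak: (18/105) × (11/18) × (14/18) × (6/18) ≈ 0.0271605
P(polish | x) = 0.147066 / 0.2210805 ≈ 0.6652

0.6652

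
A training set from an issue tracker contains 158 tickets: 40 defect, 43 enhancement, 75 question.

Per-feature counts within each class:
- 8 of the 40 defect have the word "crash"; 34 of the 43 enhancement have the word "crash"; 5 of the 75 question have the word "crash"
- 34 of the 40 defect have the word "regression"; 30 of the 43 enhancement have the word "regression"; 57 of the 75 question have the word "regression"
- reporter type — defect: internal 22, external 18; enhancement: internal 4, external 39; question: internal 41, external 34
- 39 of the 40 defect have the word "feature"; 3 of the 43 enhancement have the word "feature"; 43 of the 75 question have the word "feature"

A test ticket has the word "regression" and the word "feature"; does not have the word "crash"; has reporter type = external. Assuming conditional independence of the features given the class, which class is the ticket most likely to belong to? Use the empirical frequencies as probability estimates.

question

defect: (40/158) × (32/40) × (34/40) × (18/40) × (39/40) ≈ 0.0755316
enhancement: (43/158) × (9/43) × (30/43) × (39/43) × (3/43) ≈ 0.00251471
question: (75/158) × (70/75) × (57/75) × (34/75) × (43/75) ≈ 0.0875144
Highest score → question.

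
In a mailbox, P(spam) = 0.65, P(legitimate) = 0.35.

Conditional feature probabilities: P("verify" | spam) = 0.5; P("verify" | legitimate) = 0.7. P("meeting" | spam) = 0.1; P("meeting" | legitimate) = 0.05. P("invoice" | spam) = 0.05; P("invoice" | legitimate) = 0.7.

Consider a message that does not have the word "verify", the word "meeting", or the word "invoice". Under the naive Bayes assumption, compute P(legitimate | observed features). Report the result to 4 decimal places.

spam: 0.65 × (1−0.5) × (1−0.1) × (1−0.05) = 0.277875
legitimate: 0.35 × (1−0.7) × (1−0.05) × (1−0.7) = 0.029925
P(legitimate | x) = 0.029925 / 0.3078 ≈ 0.0972

0.0972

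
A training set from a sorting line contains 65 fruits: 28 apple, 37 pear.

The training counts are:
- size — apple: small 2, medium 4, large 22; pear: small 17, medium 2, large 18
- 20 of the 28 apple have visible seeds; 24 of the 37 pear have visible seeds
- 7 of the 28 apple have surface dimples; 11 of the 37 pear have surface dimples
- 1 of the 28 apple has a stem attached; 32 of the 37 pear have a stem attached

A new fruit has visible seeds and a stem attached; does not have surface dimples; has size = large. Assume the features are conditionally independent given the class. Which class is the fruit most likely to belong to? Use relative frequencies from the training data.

apple: (28/65) × (22/28) × (20/28) × (21/28) × (1/28) ≈ 0.00647567
pear: (37/65) × (18/37) × (24/37) × (26/37) × (32/37) ≈ 0.109166
Highest score → pear.

pear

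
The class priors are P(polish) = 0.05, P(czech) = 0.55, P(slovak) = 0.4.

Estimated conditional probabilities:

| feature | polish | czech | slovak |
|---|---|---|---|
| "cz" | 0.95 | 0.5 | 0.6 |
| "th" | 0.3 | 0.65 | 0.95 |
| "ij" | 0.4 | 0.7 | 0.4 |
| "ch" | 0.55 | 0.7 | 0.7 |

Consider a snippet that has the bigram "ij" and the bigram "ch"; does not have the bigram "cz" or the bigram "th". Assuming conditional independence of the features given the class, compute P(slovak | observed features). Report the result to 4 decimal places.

0.0450

polish: 0.05 × (1−0.95) × (1−0.3) × 0.4 × 0.55 = 0.000385
czech: 0.55 × (1−0.5) × (1−0.65) × 0.7 × 0.7 = 0.0471625
slovak: 0.4 × (1−0.6) × (1−0.95) × 0.4 × 0.7 = 0.00224
P(slovak | x) = 0.00224 / 0.0497875 ≈ 0.0450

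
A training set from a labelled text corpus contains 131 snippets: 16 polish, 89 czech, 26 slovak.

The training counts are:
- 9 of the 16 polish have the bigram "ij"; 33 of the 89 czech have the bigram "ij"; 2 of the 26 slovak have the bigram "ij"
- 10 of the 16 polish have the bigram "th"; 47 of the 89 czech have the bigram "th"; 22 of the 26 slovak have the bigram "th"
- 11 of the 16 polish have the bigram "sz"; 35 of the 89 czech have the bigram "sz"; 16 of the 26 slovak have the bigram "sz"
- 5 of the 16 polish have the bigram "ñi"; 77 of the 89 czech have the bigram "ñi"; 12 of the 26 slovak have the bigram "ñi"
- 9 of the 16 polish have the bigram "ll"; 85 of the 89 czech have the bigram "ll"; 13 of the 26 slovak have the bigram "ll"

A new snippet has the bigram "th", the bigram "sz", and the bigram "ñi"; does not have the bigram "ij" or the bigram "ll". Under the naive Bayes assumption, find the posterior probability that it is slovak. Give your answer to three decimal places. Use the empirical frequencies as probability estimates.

polish: (16/131) × (7/16) × (10/16) × (11/16) × (5/16) × (7/16) ≈ 0.00313912
czech: (89/131) × (56/89) × (47/89) × (35/89) × (77/89) × (4/89) ≈ 0.00345202
slovak: (26/131) × (24/26) × (22/26) × (16/26) × (12/26) × (13/26) ≈ 0.0220148
P(slovak | x) = 0.0220148 / 0.02860594 ≈ 0.770

0.770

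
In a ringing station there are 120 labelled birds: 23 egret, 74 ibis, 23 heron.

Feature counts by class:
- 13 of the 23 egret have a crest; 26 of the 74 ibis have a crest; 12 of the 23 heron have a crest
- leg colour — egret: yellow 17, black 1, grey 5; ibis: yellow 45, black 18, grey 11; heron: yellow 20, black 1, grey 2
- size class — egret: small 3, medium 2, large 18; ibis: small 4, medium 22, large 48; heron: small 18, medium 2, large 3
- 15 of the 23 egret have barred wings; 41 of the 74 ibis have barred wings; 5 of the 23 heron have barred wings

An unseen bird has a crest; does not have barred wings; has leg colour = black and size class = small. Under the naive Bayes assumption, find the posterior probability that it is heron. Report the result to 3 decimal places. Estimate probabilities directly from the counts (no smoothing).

0.642

egret: (23/120) × (13/23) × (1/23) × (3/23) × (8/23) ≈ 0.000213693
ibis: (74/120) × (26/74) × (18/74) × (4/74) × (33/74) ≈ 0.00127041
heron: (23/120) × (12/23) × (1/23) × (18/23) × (18/23) ≈ 0.00266294
P(heron | x) = 0.00266294 / 0.004147043 ≈ 0.642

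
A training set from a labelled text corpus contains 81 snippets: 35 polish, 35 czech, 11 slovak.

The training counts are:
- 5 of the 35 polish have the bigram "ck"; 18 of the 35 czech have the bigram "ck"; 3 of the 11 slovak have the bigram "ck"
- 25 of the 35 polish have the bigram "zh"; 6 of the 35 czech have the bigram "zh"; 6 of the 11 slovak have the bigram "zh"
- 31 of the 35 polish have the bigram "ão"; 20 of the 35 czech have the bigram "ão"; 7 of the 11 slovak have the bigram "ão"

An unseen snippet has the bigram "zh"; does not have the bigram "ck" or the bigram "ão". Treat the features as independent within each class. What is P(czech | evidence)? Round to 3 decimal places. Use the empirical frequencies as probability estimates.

0.236

polish: (35/81) × (30/35) × (25/35) × (4/35) ≈ 0.0302343
czech: (35/81) × (17/35) × (6/35) × (15/35) ≈ 0.0154195
slovak: (11/81) × (8/11) × (6/11) × (4/11) ≈ 0.0195898
P(czech | x) = 0.0154195 / 0.0652436 ≈ 0.236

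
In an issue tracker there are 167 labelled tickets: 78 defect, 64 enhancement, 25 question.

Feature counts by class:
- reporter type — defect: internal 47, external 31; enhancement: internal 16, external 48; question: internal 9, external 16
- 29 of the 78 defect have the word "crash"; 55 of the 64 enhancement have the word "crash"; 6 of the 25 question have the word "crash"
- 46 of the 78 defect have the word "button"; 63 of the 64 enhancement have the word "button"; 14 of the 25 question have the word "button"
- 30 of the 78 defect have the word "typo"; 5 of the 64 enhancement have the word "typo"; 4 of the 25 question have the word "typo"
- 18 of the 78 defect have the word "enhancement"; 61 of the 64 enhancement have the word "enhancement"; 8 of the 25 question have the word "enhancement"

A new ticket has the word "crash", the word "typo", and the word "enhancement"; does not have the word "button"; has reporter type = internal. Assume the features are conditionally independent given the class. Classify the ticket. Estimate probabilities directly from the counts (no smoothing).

defect

defect: (78/167) × (47/78) × (29/78) × (32/78) × (30/78) × (18/78) ≈ 0.00381017
enhancement: (64/167) × (16/64) × (55/64) × (1/64) × (5/64) × (61/64) ≈ 0.0000957957
question: (25/167) × (9/25) × (6/25) × (11/25) × (4/25) × (8/25) ≈ 0.00029138
Highest score → defect.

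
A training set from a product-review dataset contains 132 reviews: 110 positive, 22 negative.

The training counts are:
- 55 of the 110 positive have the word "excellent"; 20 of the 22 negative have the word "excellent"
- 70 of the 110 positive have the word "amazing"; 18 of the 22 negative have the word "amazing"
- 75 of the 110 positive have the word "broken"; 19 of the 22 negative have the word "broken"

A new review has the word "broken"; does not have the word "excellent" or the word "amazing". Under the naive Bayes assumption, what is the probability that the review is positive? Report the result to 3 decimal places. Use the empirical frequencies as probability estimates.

positive: (110/132) × (55/110) × (40/110) × (75/110) ≈ 0.103306
negative: (22/132) × (2/22) × (4/22) × (19/22) ≈ 0.00237916
P(positive | x) = 0.103306 / 0.10568516 ≈ 0.977

0.977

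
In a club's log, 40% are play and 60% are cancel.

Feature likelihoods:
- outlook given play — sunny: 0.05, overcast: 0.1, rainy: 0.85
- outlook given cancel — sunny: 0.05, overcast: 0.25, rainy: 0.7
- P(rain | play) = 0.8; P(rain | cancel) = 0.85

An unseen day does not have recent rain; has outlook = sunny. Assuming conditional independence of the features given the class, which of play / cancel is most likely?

cancel

play: 0.4 × 0.05 × (1−0.8) = 0.004
cancel: 0.6 × 0.05 × (1−0.85) = 0.0045
Highest score → cancel.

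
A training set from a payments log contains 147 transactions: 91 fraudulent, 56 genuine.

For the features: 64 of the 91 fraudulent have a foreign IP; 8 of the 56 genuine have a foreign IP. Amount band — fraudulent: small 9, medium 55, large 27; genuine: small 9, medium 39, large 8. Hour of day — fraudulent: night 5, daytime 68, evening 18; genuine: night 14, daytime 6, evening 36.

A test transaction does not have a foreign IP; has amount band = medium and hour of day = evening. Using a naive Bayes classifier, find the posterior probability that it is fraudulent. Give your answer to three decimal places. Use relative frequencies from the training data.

0.131

fraudulent: (91/147) × (27/91) × (55/91) × (18/91) ≈ 0.0219583
genuine: (56/147) × (48/56) × (39/56) × (36/56) ≈ 0.146189
P(fraudulent | x) = 0.0219583 / 0.1681473 ≈ 0.131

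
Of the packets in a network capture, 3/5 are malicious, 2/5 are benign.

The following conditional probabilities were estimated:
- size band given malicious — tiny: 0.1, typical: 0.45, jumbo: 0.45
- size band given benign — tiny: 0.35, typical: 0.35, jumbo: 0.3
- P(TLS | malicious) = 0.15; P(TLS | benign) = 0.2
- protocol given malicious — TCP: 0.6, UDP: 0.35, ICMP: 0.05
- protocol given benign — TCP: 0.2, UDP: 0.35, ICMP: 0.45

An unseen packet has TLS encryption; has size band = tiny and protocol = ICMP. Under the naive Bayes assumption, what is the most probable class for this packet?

malicious: 0.6 × 0.1 × 0.15 × 0.05 = 0.00045
benign: 0.4 × 0.35 × 0.2 × 0.45 = 0.0126
Highest score → benign.

benign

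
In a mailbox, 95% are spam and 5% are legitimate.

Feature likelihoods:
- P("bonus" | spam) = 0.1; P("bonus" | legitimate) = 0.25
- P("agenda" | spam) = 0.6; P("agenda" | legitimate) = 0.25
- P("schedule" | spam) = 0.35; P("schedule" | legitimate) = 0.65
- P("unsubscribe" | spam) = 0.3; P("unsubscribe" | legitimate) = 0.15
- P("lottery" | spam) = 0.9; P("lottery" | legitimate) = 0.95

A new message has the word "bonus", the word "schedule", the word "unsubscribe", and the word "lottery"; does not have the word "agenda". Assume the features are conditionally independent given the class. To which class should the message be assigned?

spam: 0.95 × 0.1 × (1−0.6) × 0.35 × 0.3 × 0.9 = 0.003591
legitimate: 0.05 × 0.25 × (1−0.25) × 0.65 × 0.15 × 0.95 = 0.000868359375
Highest score → spam.

spam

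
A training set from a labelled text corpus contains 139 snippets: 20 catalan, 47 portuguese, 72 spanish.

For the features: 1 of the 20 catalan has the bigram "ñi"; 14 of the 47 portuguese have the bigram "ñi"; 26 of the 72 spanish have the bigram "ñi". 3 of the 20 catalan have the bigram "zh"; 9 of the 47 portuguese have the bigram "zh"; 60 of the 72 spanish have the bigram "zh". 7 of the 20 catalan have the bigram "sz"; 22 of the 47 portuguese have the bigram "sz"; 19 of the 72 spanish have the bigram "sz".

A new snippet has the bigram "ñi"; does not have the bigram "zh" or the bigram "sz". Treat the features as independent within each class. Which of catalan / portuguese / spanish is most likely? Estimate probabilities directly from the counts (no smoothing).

portuguese

catalan: (20/139) × (1/20) × (17/20) × (13/20) ≈ 0.00397482
portuguese: (47/139) × (14/47) × (38/47) × (25/47) ≈ 0.0433153
spanish: (72/139) × (26/72) × (12/72) × (53/72) ≈ 0.0229483
Highest score → portuguese.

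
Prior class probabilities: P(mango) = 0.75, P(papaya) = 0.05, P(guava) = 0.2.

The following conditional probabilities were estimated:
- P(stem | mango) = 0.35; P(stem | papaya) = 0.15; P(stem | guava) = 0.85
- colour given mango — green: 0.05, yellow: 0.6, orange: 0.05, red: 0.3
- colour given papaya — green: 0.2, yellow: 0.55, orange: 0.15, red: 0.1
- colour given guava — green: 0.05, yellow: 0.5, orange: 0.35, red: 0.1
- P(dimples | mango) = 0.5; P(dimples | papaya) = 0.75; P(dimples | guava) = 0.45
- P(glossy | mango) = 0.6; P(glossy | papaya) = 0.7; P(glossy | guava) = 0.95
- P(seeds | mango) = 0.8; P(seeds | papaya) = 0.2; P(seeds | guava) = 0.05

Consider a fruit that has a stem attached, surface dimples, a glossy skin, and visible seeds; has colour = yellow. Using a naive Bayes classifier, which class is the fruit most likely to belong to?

mango

mango: 0.75 × 0.35 × 0.6 × 0.5 × 0.6 × 0.8 = 0.0378
papaya: 0.05 × 0.15 × 0.55 × 0.75 × 0.7 × 0.2 = 0.000433125
guava: 0.2 × 0.85 × 0.5 × 0.45 × 0.95 × 0.05 = 0.001816875
Highest score → mango.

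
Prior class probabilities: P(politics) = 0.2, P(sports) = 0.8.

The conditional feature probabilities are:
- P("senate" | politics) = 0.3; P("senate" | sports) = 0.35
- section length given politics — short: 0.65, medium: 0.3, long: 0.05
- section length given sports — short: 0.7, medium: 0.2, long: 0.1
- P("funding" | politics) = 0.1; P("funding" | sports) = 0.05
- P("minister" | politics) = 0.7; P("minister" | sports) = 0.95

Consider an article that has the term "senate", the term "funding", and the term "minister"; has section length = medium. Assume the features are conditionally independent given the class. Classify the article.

politics: 0.2 × 0.3 × 0.3 × 0.1 × 0.7 = 0.00126
sports: 0.8 × 0.35 × 0.2 × 0.05 × 0.95 = 0.00266
Highest score → sports.

sports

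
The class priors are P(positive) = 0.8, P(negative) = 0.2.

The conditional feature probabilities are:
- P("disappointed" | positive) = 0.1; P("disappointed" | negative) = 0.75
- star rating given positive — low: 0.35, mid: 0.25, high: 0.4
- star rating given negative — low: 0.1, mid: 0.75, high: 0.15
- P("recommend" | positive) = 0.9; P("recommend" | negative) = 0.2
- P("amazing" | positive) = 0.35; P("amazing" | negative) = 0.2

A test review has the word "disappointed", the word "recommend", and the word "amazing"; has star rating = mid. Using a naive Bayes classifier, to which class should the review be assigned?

positive: 0.8 × 0.1 × 0.25 × 0.9 × 0.35 = 0.0063
negative: 0.2 × 0.75 × 0.75 × 0.2 × 0.2 = 0.0045
Highest score → positive.

positive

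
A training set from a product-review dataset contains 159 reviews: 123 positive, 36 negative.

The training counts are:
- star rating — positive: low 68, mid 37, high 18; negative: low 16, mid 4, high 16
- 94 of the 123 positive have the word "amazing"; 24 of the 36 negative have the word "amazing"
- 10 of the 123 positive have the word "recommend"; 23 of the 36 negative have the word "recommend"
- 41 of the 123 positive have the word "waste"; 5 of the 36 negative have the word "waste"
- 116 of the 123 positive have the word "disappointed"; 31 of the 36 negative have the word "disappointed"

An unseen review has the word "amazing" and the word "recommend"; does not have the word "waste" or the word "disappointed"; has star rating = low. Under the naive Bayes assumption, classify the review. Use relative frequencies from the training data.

positive: (123/159) × (68/123) × (94/123) × (10/123) × (82/123) × (7/123) ≈ 0.00100816
negative: (36/159) × (16/36) × (24/36) × (23/36) × (31/36) × (5/36) ≈ 0.00512606
Highest score → negative.

negative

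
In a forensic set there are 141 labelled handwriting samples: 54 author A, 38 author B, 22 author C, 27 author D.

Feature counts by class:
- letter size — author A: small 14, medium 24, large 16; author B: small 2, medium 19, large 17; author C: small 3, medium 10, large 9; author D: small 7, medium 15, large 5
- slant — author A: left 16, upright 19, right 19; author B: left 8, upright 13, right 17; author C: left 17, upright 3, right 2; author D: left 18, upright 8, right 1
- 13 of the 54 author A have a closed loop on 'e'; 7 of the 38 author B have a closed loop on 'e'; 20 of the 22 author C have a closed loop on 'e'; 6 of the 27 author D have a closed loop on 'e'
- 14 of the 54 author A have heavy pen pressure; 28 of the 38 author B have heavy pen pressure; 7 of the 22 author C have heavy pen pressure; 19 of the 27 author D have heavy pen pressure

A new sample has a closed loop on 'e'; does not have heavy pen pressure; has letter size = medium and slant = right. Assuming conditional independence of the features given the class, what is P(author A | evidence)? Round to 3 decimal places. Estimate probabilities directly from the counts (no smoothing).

0.598

author A: (54/141) × (24/54) × (19/54) × (13/54) × (40/54) ≈ 0.0106799
author B: (38/141) × (19/38) × (17/38) × (7/38) × (10/38) ≈ 0.00292234
author C: (22/141) × (10/22) × (2/22) × (20/22) × (15/22) ≈ 0.00399636
author D: (27/141) × (15/27) × (1/27) × (6/27) × (8/27) ≈ 0.000259431
P(author A | x) = 0.0106799 / 0.017858031 ≈ 0.598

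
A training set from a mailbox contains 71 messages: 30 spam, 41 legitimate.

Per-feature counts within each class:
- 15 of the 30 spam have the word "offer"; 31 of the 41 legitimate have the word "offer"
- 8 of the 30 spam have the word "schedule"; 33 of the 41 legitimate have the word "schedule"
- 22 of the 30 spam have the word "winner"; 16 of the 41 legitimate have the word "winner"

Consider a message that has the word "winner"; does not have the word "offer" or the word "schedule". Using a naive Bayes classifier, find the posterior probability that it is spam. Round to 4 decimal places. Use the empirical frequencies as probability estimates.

spam: (30/71) × (15/30) × (22/30) × (22/30) ≈ 0.113615
legitimate: (41/71) × (10/41) × (8/41) × (16/41) ≈ 0.0107247
P(spam | x) = 0.113615 / 0.1243397 ≈ 0.9137

0.9137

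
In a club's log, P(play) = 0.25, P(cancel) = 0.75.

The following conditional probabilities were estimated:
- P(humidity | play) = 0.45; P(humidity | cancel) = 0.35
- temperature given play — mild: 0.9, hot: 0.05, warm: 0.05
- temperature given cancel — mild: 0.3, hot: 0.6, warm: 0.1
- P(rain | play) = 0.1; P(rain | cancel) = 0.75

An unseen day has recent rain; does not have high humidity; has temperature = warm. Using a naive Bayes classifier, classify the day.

play: 0.25 × (1−0.45) × 0.05 × 0.1 = 0.0006875
cancel: 0.75 × (1−0.35) × 0.1 × 0.75 = 0.0365625
Highest score → cancel.

cancel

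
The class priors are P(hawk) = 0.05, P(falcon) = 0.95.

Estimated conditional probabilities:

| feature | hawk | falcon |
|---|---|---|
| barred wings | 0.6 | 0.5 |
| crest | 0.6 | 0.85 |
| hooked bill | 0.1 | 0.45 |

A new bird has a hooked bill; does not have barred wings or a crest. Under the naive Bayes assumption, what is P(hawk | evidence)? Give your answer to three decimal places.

0.024

hawk: 0.05 × (1−0.6) × (1−0.6) × 0.1 = 0.0008
falcon: 0.95 × (1−0.5) × (1−0.85) × 0.45 = 0.0320625
P(hawk | x) = 0.0008 / 0.0328625 ≈ 0.024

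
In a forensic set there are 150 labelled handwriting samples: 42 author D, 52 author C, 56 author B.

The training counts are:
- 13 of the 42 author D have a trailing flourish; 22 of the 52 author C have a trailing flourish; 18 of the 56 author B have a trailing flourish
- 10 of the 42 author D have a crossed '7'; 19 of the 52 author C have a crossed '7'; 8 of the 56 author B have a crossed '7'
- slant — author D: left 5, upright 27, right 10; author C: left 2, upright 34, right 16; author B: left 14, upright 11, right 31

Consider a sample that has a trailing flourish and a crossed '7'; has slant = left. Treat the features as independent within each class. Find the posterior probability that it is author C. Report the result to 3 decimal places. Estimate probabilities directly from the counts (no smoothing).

author D: (42/150) × (13/42) × (10/42) × (5/42) ≈ 0.00245654
author C: (52/150) × (22/52) × (19/52) × (2/52) ≈ 0.00206114
author B: (56/150) × (18/56) × (8/56) × (14/56) ≈ 0.00428571
P(author C | x) = 0.00206114 / 0.00880339 ≈ 0.234

0.234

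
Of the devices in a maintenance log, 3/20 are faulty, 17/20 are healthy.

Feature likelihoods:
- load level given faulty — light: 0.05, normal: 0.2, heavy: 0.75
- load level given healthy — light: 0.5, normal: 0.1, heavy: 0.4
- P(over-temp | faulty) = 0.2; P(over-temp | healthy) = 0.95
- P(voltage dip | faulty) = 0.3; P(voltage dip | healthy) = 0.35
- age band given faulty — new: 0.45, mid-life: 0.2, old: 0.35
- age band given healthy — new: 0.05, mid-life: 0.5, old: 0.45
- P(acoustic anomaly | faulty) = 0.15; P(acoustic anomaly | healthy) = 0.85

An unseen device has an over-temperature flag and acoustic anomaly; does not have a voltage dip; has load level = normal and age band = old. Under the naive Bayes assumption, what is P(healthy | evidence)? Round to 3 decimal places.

faulty: 0.15 × 0.2 × 0.2 × (1−0.3) × 0.35 × 0.15 = 0.0002205
healthy: 0.85 × 0.1 × 0.95 × (1−0.35) × 0.45 × 0.85 = 0.02007646875
P(healthy | x) = 0.02007646875 / 0.02029696875 ≈ 0.989

0.989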